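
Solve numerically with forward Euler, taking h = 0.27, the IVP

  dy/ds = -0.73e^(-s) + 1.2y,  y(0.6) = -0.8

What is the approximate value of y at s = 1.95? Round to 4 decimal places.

Euler: y_{n+1} = y_n + h·f(s_n, y_n).
s=0.600000, y=-0.800000: f=-1.360632 → y ← -0.800000 + 0.27·(-1.360632) = -1.167371
s=0.870000, y=-1.167371: f=-1.706680 → y ← -1.167371 + 0.27·(-1.706680) = -1.628174
s=1.140000, y=-1.628174: f=-2.187277 → y ← -1.628174 + 0.27·(-2.187277) = -2.218739
s=1.410000, y=-2.218739: f=-2.840711 → y ← -2.218739 + 0.27·(-2.840711) = -2.985731
s=1.680000, y=-2.985731: f=-3.718930 → y ← -2.985731 + 0.27·(-3.718930) = -3.989842
y(1.95) ≈ -3.9898

-3.9898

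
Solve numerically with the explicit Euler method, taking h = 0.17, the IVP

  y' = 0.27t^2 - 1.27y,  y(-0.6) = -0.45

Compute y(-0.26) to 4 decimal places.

Euler: y_{n+1} = y_n + h·f(t_n, y_n).
t=-0.600000, y=-0.450000: f=0.668700 → y ← -0.450000 + 0.17·0.668700 = -0.336321
t=-0.430000, y=-0.336321: f=0.477051 → y ← -0.336321 + 0.17·0.477051 = -0.255222
y(-0.26) ≈ -0.2552

-0.2552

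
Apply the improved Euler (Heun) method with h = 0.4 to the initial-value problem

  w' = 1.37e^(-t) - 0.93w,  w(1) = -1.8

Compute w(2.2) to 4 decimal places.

Heun: k1 = f(t_n, w_n); k2 = f(t_n + h, w_n + h·k1); w_{n+1} = w_n + (h/2)·(k1 + k2).
t=1.000000, w=-1.800000:
  k1 = f(1.000000, -1.800000) = 2.177995
  k2 = f(1.400000, -0.928802) = 1.201624
  w ← -1.800000 + (0.4/2)·(2.177995 + 1.201624) = -1.124076
t=1.400000, w=-1.124076:
  k1 = f(1.400000, -1.124076) = 1.383229
  k2 = f(1.800000, -0.570785) = 0.757289
  w ← -1.124076 + (0.4/2)·(1.383229 + 0.757289) = -0.695973
t=1.800000, w=-0.695973:
  k1 = f(1.800000, -0.695973) = 0.873714
  k2 = f(2.200000, -0.346487) = 0.474033
  w ← -0.695973 + (0.4/2)·(0.873714 + 0.474033) = -0.426423
w(2.2) ≈ -0.4264

-0.4264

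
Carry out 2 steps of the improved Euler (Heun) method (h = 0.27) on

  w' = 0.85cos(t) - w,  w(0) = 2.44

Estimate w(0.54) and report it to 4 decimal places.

1.7615

Heun: k1 = f(t_n, w_n); k2 = f(t_n + h, w_n + h·k1); w_{n+1} = w_n + (h/2)·(k1 + k2).
t=0.000000, w=2.440000:
  k1 = f(0.000000, 2.440000) = -1.590000
  k2 = f(0.270000, 2.010700) = -1.191495
  w ← 2.440000 + (0.27/2)·(-1.590000 + (-1.191495)) = 2.064498
t=0.270000, w=2.064498:
  k1 = f(0.270000, 2.064498) = -1.245293
  k2 = f(0.540000, 1.728269) = -0.999217
  w ← 2.064498 + (0.27/2)·(-1.245293 + (-0.999217)) = 1.761489
w(0.54) ≈ 1.7615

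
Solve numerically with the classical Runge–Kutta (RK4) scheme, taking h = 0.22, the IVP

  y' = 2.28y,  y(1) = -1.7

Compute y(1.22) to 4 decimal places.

RK4: k1 = f(s_n, y_n); k2 = f(s_n + h/2, y_n + (h/2)·k1); k3 = f(s_n + h/2, y_n + (h/2)·k2); k4 = f(s_n + h, y_n + h·k3); y_{n+1} = y_n + (h/6)·(k1 + 2k2 + 2k3 + k4).
s=1.000000, y=-1.700000:
  k1 = f(1.000000, -1.700000) = -3.876000
  k2 = f(1.110000, -2.126360) = -4.848101
  k3 = f(1.110000, -2.233291) = -5.091904
  k4 = f(1.220000, -2.820219) = -6.430099
  y ← -1.700000 + (0.22/6)·(k1 + 2k2 + 2k3 + k4) = -2.806824
y(1.22) ≈ -2.8068

-2.8068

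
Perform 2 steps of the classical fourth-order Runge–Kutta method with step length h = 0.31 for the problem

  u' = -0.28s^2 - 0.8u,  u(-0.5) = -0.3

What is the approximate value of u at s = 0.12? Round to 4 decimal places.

-0.1907

RK4: k1 = f(s_n, u_n); k2 = f(s_n + h/2, u_n + (h/2)·k1); k3 = f(s_n + h/2, u_n + (h/2)·k2); k4 = f(s_n + h, u_n + h·k3); u_{n+1} = u_n + (h/6)·(k1 + 2k2 + 2k3 + k4).
s=-0.500000, u=-0.300000:
  k1 = f(-0.500000, -0.300000) = 0.170000
  k2 = f(-0.345000, -0.273650) = 0.185593
  k3 = f(-0.345000, -0.271233) = 0.183659
  k4 = f(-0.190000, -0.243066) = 0.184344
  u ← -0.300000 + (0.31/6)·(k1 + 2k2 + 2k3 + k4) = -0.243536
s=-0.190000, u=-0.243536:
  k1 = f(-0.190000, -0.243536) = 0.184721
  k2 = f(-0.035000, -0.214904) = 0.171581
  k3 = f(-0.035000, -0.216941) = 0.173210
  k4 = f(0.120000, -0.189841) = 0.147841
  u ← -0.243536 + (0.31/6)·(k1 + 2k2 + 2k3 + k4) = -0.190725
u(0.12) ≈ -0.1907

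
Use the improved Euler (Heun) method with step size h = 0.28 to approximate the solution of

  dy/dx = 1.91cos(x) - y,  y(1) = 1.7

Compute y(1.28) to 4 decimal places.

Heun: k1 = f(x_n, y_n); k2 = f(x_n + h, y_n + h·k1); y_{n+1} = y_n + (h/2)·(k1 + k2).
x=1.000000, y=1.700000:
  k1 = f(1.000000, 1.700000) = -0.668023
  k2 = f(1.280000, 1.512954) = -0.965328
  y ← 1.700000 + (0.28/2)·(-0.668023 + (-0.965328)) = 1.471331
y(1.28) ≈ 1.4713

1.4713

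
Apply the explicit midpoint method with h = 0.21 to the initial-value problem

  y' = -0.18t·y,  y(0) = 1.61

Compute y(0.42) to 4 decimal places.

Midpoint: k1 = f(t_n, y_n); k2 = f(t_n + h/2, y_n + (h/2)·k1); y_{n+1} = y_n + h·k2.
t=0.000000, y=1.610000:
  k1 = f(0.000000, 1.610000) = 0.000000
  k2 = f(0.105000, 1.610000) = -0.030429
  y ← 1.610000 + 0.21·(-0.030429) = 1.603610
t=0.210000, y=1.603610:
  k1 = f(0.210000, 1.603610) = -0.060616
  k2 = f(0.315000, 1.597245) = -0.090564
  y ← 1.603610 + 0.21·(-0.090564) = 1.584592
y(0.42) ≈ 1.5846

1.5846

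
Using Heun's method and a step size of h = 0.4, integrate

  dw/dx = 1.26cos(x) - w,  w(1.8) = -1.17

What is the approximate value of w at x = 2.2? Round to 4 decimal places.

-0.9783

Heun: k1 = f(x_n, w_n); k2 = f(x_n + h, w_n + h·k1); w_{n+1} = w_n + (h/2)·(k1 + k2).
x=1.800000, w=-1.170000:
  k1 = f(1.800000, -1.170000) = 0.883725
  k2 = f(2.200000, -0.816510) = 0.074998
  w ← -1.170000 + (0.4/2)·(0.883725 + 0.074998) = -0.978255
w(2.2) ≈ -0.9783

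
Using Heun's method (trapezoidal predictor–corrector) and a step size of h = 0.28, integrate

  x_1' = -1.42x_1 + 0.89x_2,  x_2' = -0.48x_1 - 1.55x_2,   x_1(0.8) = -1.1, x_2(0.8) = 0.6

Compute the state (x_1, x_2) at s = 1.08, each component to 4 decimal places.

-0.6438, 0.4724

Heun on (x_1,x_2): k1 = f(s_n, state_n); k2 = f(s_n + h, state_n + h·k1); state_{n+1} = state_n + (h/2)·(k1 + k2).
0.800000: (-1.100000, 0.600000)
  k1 = (2.096000, -0.402000)
  predictor → (-0.513120, 0.487440)
  k2 = (1.162452, -0.509234)
  → (-0.643817, 0.472427)
(x_1(1.08), x_2(1.08)) ≈ (-0.6438, 0.4724)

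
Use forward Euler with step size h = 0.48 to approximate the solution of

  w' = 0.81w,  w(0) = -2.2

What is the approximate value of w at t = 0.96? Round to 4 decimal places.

Euler: w_{n+1} = w_n + h·f(t_n, w_n).
t=0.000000, w=-2.200000: f=-1.782000 → w ← -2.200000 + 0.48·(-1.782000) = -3.055360
t=0.480000, w=-3.055360: f=-2.474842 → w ← -3.055360 + 0.48·(-2.474842) = -4.243284
w(0.96) ≈ -4.2433

-4.2433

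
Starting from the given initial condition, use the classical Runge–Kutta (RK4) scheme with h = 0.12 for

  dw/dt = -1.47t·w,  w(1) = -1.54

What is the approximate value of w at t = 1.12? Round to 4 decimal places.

-1.2774

RK4: k1 = f(t_n, w_n); k2 = f(t_n + h/2, w_n + (h/2)·k1); k3 = f(t_n + h/2, w_n + (h/2)·k2); k4 = f(t_n + h, w_n + h·k3); w_{n+1} = w_n + (h/6)·(k1 + 2k2 + 2k3 + k4).
t=1.000000, w=-1.540000:
  k1 = f(1.000000, -1.540000) = 2.263800
  k2 = f(1.060000, -1.404172) = 2.187981
  k3 = f(1.060000, -1.408721) = 2.195069
  k4 = f(1.120000, -1.276592) = 2.101781
  w ← -1.540000 + (0.12/6)·(k1 + 2k2 + 2k3 + k4) = -1.277366
w(1.12) ≈ -1.2774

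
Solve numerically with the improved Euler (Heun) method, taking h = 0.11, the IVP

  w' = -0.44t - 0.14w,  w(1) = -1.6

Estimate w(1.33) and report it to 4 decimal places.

-1.6933

Heun: k1 = f(t_n, w_n); k2 = f(t_n + h, w_n + h·k1); w_{n+1} = w_n + (h/2)·(k1 + k2).
t=1.000000, w=-1.600000:
  k1 = f(1.000000, -1.600000) = -0.216000
  k2 = f(1.110000, -1.623760) = -0.261074
  w ← -1.600000 + (0.11/2)·(-0.216000 + (-0.261074)) = -1.626239
t=1.110000, w=-1.626239:
  k1 = f(1.110000, -1.626239) = -0.260727
  k2 = f(1.220000, -1.654919) = -0.305111
  w ← -1.626239 + (0.11/2)·(-0.260727 + (-0.305111)) = -1.657360
t=1.220000, w=-1.657360:
  k1 = f(1.220000, -1.657360) = -0.304770
  k2 = f(1.330000, -1.690885) = -0.348476
  w ← -1.657360 + (0.11/2)·(-0.304770 + (-0.348476)) = -1.693289
w(1.33) ≈ -1.6933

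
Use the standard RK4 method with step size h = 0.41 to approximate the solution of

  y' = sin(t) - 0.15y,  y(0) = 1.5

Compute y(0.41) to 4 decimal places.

RK4: k1 = f(t_n, y_n); k2 = f(t_n + h/2, y_n + (h/2)·k1); k3 = f(t_n + h/2, y_n + (h/2)·k2); k4 = f(t_n + h, y_n + h·k3); y_{n+1} = y_n + (h/6)·(k1 + 2k2 + 2k3 + k4).
t=0.000000, y=1.500000:
  k1 = f(0.000000, 1.500000) = -0.225000
  k2 = f(0.205000, 1.453875) = -0.014514
  k3 = f(0.205000, 1.497025) = -0.020987
  k4 = f(0.410000, 1.491396) = 0.174900
  y ← 1.500000 + (0.41/6)·(k1 + 2k2 + 2k3 + k4) = 1.491725
y(0.41) ≈ 1.4917

1.4917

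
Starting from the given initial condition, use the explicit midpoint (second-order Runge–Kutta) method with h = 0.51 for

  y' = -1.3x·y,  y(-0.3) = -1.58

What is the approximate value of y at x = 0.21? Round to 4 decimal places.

Midpoint: k1 = f(x_n, y_n); k2 = f(x_n + h/2, y_n + (h/2)·k1); y_{n+1} = y_n + h·k2.
x=-0.300000, y=-1.580000:
  k1 = f(-0.300000, -1.580000) = -0.616200
  k2 = f(-0.045000, -1.737131) = -0.101622
  y ← -1.580000 + 0.51·(-0.101622) = -1.631827
y(0.21) ≈ -1.6318

-1.6318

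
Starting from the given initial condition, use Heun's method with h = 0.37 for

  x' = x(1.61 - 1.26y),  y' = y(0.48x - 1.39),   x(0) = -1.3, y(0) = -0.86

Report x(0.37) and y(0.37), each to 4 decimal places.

Heun on (x,y): k1 = f(t_n, state_n); k2 = f(t_n + h, state_n + h·k1); state_{n+1} = state_n + (h/2)·(k1 + k2).
0.000000: (-1.300000, -0.860000)
  k1 = (-3.501680, 1.732040)
  predictor → (-2.595622, -0.219145)
  k2 = (-4.895661, 0.577644)
  → (-2.853508, -0.432708)
(x(0.37), y(0.37)) ≈ (-2.8535, -0.4327)

-2.8535, -0.4327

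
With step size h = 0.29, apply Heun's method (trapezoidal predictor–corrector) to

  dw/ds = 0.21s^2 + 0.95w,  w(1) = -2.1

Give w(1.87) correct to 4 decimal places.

-4.2158

Heun: k1 = f(s_n, w_n); k2 = f(s_n + h, w_n + h·k1); w_{n+1} = w_n + (h/2)·(k1 + k2).
s=1.000000, w=-2.100000:
  k1 = f(1.000000, -2.100000) = -1.785000
  k2 = f(1.290000, -2.617650) = -2.137307
  w ← -2.100000 + (0.29/2)·(-1.785000 + (-2.137307)) = -2.668734
s=1.290000, w=-2.668734:
  k1 = f(1.290000, -2.668734) = -2.185837
  k2 = f(1.580000, -3.302627) = -2.613252
  w ← -2.668734 + (0.29/2)·(-2.185837 + (-2.613252)) = -3.364602
s=1.580000, w=-3.364602:
  k1 = f(1.580000, -3.364602) = -2.672128
  k2 = f(1.870000, -4.139519) = -3.198194
  w ← -3.364602 + (0.29/2)·(-2.672128 + (-3.198194)) = -4.215799
w(1.87) ≈ -4.2158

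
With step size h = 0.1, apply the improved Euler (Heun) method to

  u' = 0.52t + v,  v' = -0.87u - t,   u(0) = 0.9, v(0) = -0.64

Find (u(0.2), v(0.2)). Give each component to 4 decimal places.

Heun on (u,v): k1 = f(t_n, state_n); k2 = f(t_n + h, state_n + h·k1); state_{n+1} = state_n + (h/2)·(k1 + k2).
0.000000: (0.900000, -0.640000)
  k1 = (-0.640000, -0.783000)
  predictor → (0.836000, -0.718300)
  k2 = (-0.666300, -0.827320)
  → (0.834685, -0.720516)
0.100000: (0.834685, -0.720516)
  k1 = (-0.668516, -0.826176)
  predictor → (0.767833, -0.803134)
  k2 = (-0.699134, -0.868015)
  → (0.766303, -0.805226)
(u(0.2), v(0.2)) ≈ (0.7663, -0.8052)

0.7663, -0.8052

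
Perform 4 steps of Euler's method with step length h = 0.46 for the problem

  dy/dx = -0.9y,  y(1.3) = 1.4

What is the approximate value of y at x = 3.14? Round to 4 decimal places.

0.1651

Euler: y_{n+1} = y_n + h·f(x_n, y_n).
x=1.300000, y=1.400000: f=-1.260000 → y ← 1.400000 + 0.46·(-1.260000) = 0.820400
x=1.760000, y=0.820400: f=-0.738360 → y ← 0.820400 + 0.46·(-0.738360) = 0.480754
x=2.220000, y=0.480754: f=-0.432679 → y ← 0.480754 + 0.46·(-0.432679) = 0.281722
x=2.680000, y=0.281722: f=-0.253550 → y ← 0.281722 + 0.46·(-0.253550) = 0.165089
y(3.14) ≈ 0.1651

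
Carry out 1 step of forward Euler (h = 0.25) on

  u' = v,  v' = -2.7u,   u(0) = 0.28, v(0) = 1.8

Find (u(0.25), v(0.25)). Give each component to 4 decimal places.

Euler on (u,v): u_{n+1} = u_n + h·u', v_{n+1} = v_n + h·v'.
0.000000: (0.280000, 1.800000); f=(1.800000, -0.756000) → (0.730000, 1.611000)
(u(0.25), v(0.25)) ≈ (0.7300, 1.6110)

0.7300, 1.6110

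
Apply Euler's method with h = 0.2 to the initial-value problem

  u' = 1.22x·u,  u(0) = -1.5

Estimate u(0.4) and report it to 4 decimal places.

Euler: u_{n+1} = u_n + h·f(x_n, u_n).
x=0.000000, u=-1.500000: f=0.000000 → u ← -1.500000 + 0.2·0.000000 = -1.500000
x=0.200000, u=-1.500000: f=-0.366000 → u ← -1.500000 + 0.2·(-0.366000) = -1.573200
u(0.4) ≈ -1.5732

-1.5732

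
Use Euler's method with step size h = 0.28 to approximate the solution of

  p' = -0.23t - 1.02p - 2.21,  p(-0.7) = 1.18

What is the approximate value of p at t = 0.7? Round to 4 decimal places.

-1.5512

Euler: p_{n+1} = p_n + h·f(t_n, p_n).
t=-0.700000, p=1.180000: f=-3.252600 → p ← 1.180000 + 0.28·(-3.252600) = 0.269272
t=-0.420000, p=0.269272: f=-2.388057 → p ← 0.269272 + 0.28·(-2.388057) = -0.399384
t=-0.140000, p=-0.399384: f=-1.770428 → p ← -0.399384 + 0.28·(-1.770428) = -0.895104
t=0.140000, p=-0.895104: f=-1.329194 → p ← -0.895104 + 0.28·(-1.329194) = -1.267278
t=0.420000, p=-1.267278: f=-1.013976 → p ← -1.267278 + 0.28·(-1.013976) = -1.551192
p(0.7) ≈ -1.5512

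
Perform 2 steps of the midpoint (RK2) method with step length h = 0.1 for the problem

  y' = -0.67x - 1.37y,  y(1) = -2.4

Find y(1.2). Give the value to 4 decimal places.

-1.9559

Midpoint: k1 = f(x_n, y_n); k2 = f(x_n + h/2, y_n + (h/2)·k1); y_{n+1} = y_n + h·k2.
x=1.000000, y=-2.400000:
  k1 = f(1.000000, -2.400000) = 2.618000
  k2 = f(1.050000, -2.269100) = 2.405167
  y ← -2.400000 + 0.1·2.405167 = -2.159483
x=1.100000, y=-2.159483:
  k1 = f(1.100000, -2.159483) = 2.221492
  k2 = f(1.150000, -2.048409) = 2.035820
  y ← -2.159483 + 0.1·2.035820 = -1.955901
y(1.2) ≈ -1.9559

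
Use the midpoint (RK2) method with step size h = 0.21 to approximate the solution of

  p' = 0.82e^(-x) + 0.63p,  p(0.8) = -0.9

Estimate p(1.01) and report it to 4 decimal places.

-0.9522

Midpoint: k1 = f(x_n, p_n); k2 = f(x_n + h/2, p_n + (h/2)·k1); p_{n+1} = p_n + h·k2.
x=0.800000, p=-0.900000:
  k1 = f(0.800000, -0.900000) = -0.198550
  k2 = f(0.905000, -0.920848) = -0.248410
  p ← -0.900000 + 0.21·(-0.248410) = -0.952166
p(1.01) ≈ -0.9522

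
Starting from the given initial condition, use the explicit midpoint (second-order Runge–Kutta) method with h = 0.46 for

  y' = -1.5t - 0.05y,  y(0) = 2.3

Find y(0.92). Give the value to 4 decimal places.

1.5691

Midpoint: k1 = f(t_n, y_n); k2 = f(t_n + h/2, y_n + (h/2)·k1); y_{n+1} = y_n + h·k2.
t=0.000000, y=2.300000:
  k1 = f(0.000000, 2.300000) = -0.115000
  k2 = f(0.230000, 2.273550) = -0.458678
  y ← 2.300000 + 0.46·(-0.458678) = 2.089008
t=0.460000, y=2.089008:
  k1 = f(0.460000, 2.089008) = -0.794450
  k2 = f(0.690000, 1.906285) = -1.130314
  y ← 2.089008 + 0.46·(-1.130314) = 1.569064
y(0.92) ≈ 1.5691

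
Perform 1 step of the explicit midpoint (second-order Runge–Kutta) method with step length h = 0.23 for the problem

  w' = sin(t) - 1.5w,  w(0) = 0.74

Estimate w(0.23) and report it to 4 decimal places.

Midpoint: k1 = f(t_n, w_n); k2 = f(t_n + h/2, w_n + (h/2)·k1); w_{n+1} = w_n + h·k2.
t=0.000000, w=0.740000:
  k1 = f(0.000000, 0.740000) = -1.110000
  k2 = f(0.115000, 0.612350) = -0.803778
  w ← 0.740000 + 0.23·(-0.803778) = 0.555131
w(0.23) ≈ 0.5551

0.5551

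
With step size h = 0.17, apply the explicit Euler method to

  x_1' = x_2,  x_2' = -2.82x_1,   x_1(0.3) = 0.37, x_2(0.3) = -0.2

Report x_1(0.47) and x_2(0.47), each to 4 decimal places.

0.3360, -0.3774

Euler on (x_1,x_2): x_1_{n+1} = x_1_n + h·x_1', x_2_{n+1} = x_2_n + h·x_2'.
0.300000: (0.370000, -0.200000); f=(-0.200000, -1.043400) → (0.336000, -0.377378)
(x_1(0.47), x_2(0.47)) ≈ (0.3360, -0.3774)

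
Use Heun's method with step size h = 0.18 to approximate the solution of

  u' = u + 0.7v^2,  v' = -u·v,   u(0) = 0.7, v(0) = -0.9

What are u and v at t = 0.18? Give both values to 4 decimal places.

0.9365, -0.7776

Heun on (u,v): k1 = f(t_n, state_n); k2 = f(t_n + h, state_n + h·k1); state_{n+1} = state_n + (h/2)·(k1 + k2).
0.000000: (0.700000, -0.900000)
  k1 = (1.267000, 0.630000)
  predictor → (0.928060, -0.786600)
  k2 = (1.361178, 0.730012)
  → (0.936536, -0.777599)
(u(0.18), v(0.18)) ≈ (0.9365, -0.7776)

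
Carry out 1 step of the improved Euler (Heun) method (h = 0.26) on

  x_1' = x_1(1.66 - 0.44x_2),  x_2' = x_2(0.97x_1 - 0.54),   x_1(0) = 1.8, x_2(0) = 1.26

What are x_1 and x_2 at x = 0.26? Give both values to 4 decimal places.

2.3394, 1.8250

Heun on (x_1,x_2): k1 = f(x_n, state_n); k2 = f(x_n + h, state_n + h·k1); state_{n+1} = state_n + (h/2)·(k1 + k2).
0.000000: (1.800000, 1.260000)
  k1 = (1.990080, 1.519560)
  predictor → (2.317421, 1.655086)
  k2 = (2.159285, 2.826718)
  → (2.339418, 1.825016)
(x_1(0.26), x_2(0.26)) ≈ (2.3394, 1.8250)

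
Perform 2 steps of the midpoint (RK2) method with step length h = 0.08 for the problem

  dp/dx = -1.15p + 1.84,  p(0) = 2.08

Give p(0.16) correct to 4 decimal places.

Midpoint: k1 = f(x_n, p_n); k2 = f(x_n + h/2, p_n + (h/2)·k1); p_{n+1} = p_n + h·k2.
x=0.000000, p=2.080000:
  k1 = f(0.000000, 2.080000) = -0.552000
  k2 = f(0.040000, 2.057920) = -0.526608
  p ← 2.080000 + 0.08·(-0.526608) = 2.037871
x=0.080000, p=2.037871:
  k1 = f(0.080000, 2.037871) = -0.503552
  k2 = f(0.120000, 2.017729) = -0.480389
  p ← 2.037871 + 0.08·(-0.480389) = 1.999440
p(0.16) ≈ 1.9994

1.9994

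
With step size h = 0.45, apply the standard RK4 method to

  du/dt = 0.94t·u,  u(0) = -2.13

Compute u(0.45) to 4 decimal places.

-2.3427

RK4: k1 = f(t_n, u_n); k2 = f(t_n + h/2, u_n + (h/2)·k1); k3 = f(t_n + h/2, u_n + (h/2)·k2); k4 = f(t_n + h, u_n + h·k3); u_{n+1} = u_n + (h/6)·(k1 + 2k2 + 2k3 + k4).
t=0.000000, u=-2.130000:
  k1 = f(0.000000, -2.130000) = 0.000000
  k2 = f(0.225000, -2.130000) = -0.450495
  k3 = f(0.225000, -2.231361) = -0.471933
  k4 = f(0.450000, -2.342370) = -0.990822
  u ← -2.130000 + (0.45/6)·(k1 + 2k2 + 2k3 + k4) = -2.342676
u(0.45) ≈ -2.3427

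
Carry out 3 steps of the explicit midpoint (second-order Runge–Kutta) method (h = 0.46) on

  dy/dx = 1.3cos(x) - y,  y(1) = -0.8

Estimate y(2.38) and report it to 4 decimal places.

Midpoint: k1 = f(x_n, y_n); k2 = f(x_n + h/2, y_n + (h/2)·k1); y_{n+1} = y_n + h·k2.
x=1.000000, y=-0.800000:
  k1 = f(1.000000, -0.800000) = 1.502393
  k2 = f(1.230000, -0.454450) = 0.888959
  y ← -0.800000 + 0.46·0.888959 = -0.391079
x=1.460000, y=-0.391079:
  k1 = f(1.460000, -0.391079) = 0.534820
  k2 = f(1.690000, -0.268070) = 0.113472
  y ← -0.391079 + 0.46·0.113472 = -0.338882
x=1.920000, y=-0.338882:
  k1 = f(1.920000, -0.338882) = -0.105913
  k2 = f(2.150000, -0.363242) = -0.348323
  y ← -0.338882 + 0.46·(-0.348323) = -0.499110
y(2.38) ≈ -0.4991

-0.4991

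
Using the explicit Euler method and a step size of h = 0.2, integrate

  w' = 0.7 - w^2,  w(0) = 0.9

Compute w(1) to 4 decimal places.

0.8445

Euler: w_{n+1} = w_n + h·f(t_n, w_n).
t=0.000000, w=0.900000: f=-0.110000 → w ← 0.900000 + 0.2·(-0.110000) = 0.878000
t=0.200000, w=0.878000: f=-0.070884 → w ← 0.878000 + 0.2·(-0.070884) = 0.863823
t=0.400000, w=0.863823: f=-0.046191 → w ← 0.863823 + 0.2·(-0.046191) = 0.854585
t=0.600000, w=0.854585: f=-0.030316 → w ← 0.854585 + 0.2·(-0.030316) = 0.848522
t=0.800000, w=0.848522: f=-0.019990 → w ← 0.848522 + 0.2·(-0.019990) = 0.844524
w(1) ≈ 0.8445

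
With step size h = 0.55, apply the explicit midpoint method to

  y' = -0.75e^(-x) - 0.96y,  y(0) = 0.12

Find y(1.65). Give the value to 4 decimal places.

-0.1891

Midpoint: k1 = f(x_n, y_n); k2 = f(x_n + h/2, y_n + (h/2)·k1); y_{n+1} = y_n + h·k2.
x=0.000000, y=0.120000:
  k1 = f(0.000000, 0.120000) = -0.865200
  k2 = f(0.275000, -0.117930) = -0.456466
  y ← 0.120000 + 0.55·(-0.456466) = -0.131056
x=0.550000, y=-0.131056:
  k1 = f(0.550000, -0.131056) = -0.306898
  k2 = f(0.825000, -0.215453) = -0.121841
  y ← -0.131056 + 0.55·(-0.121841) = -0.198069
x=1.100000, y=-0.198069:
  k1 = f(1.100000, -0.198069) = -0.059507
  k2 = f(1.375000, -0.214433) = 0.016226
  y ← -0.198069 + 0.55·0.016226 = -0.189144
y(1.65) ≈ -0.1891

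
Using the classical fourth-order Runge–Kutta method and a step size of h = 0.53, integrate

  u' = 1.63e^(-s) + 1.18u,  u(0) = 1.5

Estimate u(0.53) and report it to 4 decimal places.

RK4: k1 = f(s_n, u_n); k2 = f(s_n + h/2, u_n + (h/2)·k1); k3 = f(s_n + h/2, u_n + (h/2)·k2); k4 = f(s_n + h, u_n + h·k3); u_{n+1} = u_n + (h/6)·(k1 + 2k2 + 2k3 + k4).
s=0.000000, u=1.500000:
  k1 = f(0.000000, 1.500000) = 3.400000
  k2 = f(0.265000, 2.401000) = 4.083726
  k3 = f(0.265000, 2.582187) = 4.297527
  k4 = f(0.530000, 3.777689) = 5.417099
  u ← 1.500000 + (0.53/6)·(k1 + 2k2 + 2k3 + k4) = 3.759532
u(0.53) ≈ 3.7595

3.7595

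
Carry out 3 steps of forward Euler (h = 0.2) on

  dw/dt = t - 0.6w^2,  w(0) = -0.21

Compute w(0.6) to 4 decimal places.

Euler: w_{n+1} = w_n + h·f(t_n, w_n).
t=0.000000, w=-0.210000: f=-0.026460 → w ← -0.210000 + 0.2·(-0.026460) = -0.215292
t=0.200000, w=-0.215292: f=0.172190 → w ← -0.215292 + 0.2·0.172190 = -0.180854
t=0.400000, w=-0.180854: f=0.380375 → w ← -0.180854 + 0.2·0.380375 = -0.104779
w(0.6) ≈ -0.1048

-0.1048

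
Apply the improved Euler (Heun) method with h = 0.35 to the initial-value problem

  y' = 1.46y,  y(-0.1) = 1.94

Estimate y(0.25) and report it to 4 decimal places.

3.1846

Heun: k1 = f(t_n, y_n); k2 = f(t_n + h, y_n + h·k1); y_{n+1} = y_n + (h/2)·(k1 + k2).
t=-0.100000, y=1.940000:
  k1 = f(-0.100000, 1.940000) = 2.832400
  k2 = f(0.250000, 2.931340) = 4.279756
  y ← 1.940000 + (0.35/2)·(2.832400 + 4.279756) = 3.184627
y(0.25) ≈ 3.1846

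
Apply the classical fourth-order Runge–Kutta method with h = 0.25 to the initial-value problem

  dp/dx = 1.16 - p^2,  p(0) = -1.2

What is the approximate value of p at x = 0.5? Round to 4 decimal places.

RK4: k1 = f(x_n, p_n); k2 = f(x_n + h/2, p_n + (h/2)·k1); k3 = f(x_n + h/2, p_n + (h/2)·k2); k4 = f(x_n + h, p_n + h·k3); p_{n+1} = p_n + (h/6)·(k1 + 2k2 + 2k3 + k4).
x=0.000000, p=-1.200000:
  k1 = f(0.000000, -1.200000) = -0.280000
  k2 = f(0.125000, -1.235000) = -0.365225
  k3 = f(0.125000, -1.245653) = -0.391652
  k4 = f(0.250000, -1.297913) = -0.524578
  p ← -1.200000 + (0.25/6)·(k1 + 2k2 + 2k3 + k4) = -1.296597
x=0.250000, p=-1.296597:
  k1 = f(0.250000, -1.296597) = -0.521164
  k2 = f(0.375000, -1.361743) = -0.694343
  k3 = f(0.375000, -1.383390) = -0.753768
  k4 = f(0.500000, -1.485039) = -1.045341
  p ← -1.296597 + (0.25/6)·(k1 + 2k2 + 2k3 + k4) = -1.482544
p(0.5) ≈ -1.4825

-1.4825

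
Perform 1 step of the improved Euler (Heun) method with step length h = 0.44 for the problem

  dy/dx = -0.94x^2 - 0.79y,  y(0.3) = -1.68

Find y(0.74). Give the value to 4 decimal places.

Heun: k1 = f(x_n, y_n); k2 = f(x_n + h, y_n + h·k1); y_{n+1} = y_n + (h/2)·(k1 + k2).
x=0.300000, y=-1.680000:
  k1 = f(0.300000, -1.680000) = 1.242600
  k2 = f(0.740000, -1.133256) = 0.380528
  y ← -1.680000 + (0.44/2)·(1.242600 + 0.380528) = -1.322912
y(0.74) ≈ -1.3229

-1.3229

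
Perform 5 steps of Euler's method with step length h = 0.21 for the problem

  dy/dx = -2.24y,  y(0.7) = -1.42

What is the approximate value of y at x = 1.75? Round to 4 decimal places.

-0.0592

Euler: y_{n+1} = y_n + h·f(x_n, y_n).
x=0.700000, y=-1.420000: f=3.180800 → y ← -1.420000 + 0.21·3.180800 = -0.752032
x=0.910000, y=-0.752032: f=1.684552 → y ← -0.752032 + 0.21·1.684552 = -0.398276
x=1.120000, y=-0.398276: f=0.892139 → y ← -0.398276 + 0.21·0.892139 = -0.210927
x=1.330000, y=-0.210927: f=0.472477 → y ← -0.210927 + 0.21·0.472477 = -0.111707
x=1.540000, y=-0.111707: f=0.250224 → y ← -0.111707 + 0.21·0.250224 = -0.059160
y(1.75) ≈ -0.0592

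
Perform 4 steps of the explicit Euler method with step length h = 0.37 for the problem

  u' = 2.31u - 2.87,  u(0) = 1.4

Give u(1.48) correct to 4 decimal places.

3.1070

Euler: u_{n+1} = u_n + h·f(x_n, u_n).
x=0.000000, u=1.400000: f=0.364000 → u ← 1.400000 + 0.37·0.364000 = 1.534680
x=0.370000, u=1.534680: f=0.675111 → u ← 1.534680 + 0.37·0.675111 = 1.784471
x=0.740000, u=1.784471: f=1.252128 → u ← 1.784471 + 0.37·1.252128 = 2.247758
x=1.110000, u=2.247758: f=2.322322 → u ← 2.247758 + 0.37·2.322322 = 3.107017
u(1.48) ≈ 3.1070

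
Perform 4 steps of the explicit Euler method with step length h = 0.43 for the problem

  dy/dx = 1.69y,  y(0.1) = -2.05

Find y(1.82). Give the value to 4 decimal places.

-18.2231

Euler: y_{n+1} = y_n + h·f(x_n, y_n).
x=0.100000, y=-2.050000: f=-3.464500 → y ← -2.050000 + 0.43·(-3.464500) = -3.539735
x=0.530000, y=-3.539735: f=-5.982152 → y ← -3.539735 + 0.43·(-5.982152) = -6.112060
x=0.960000, y=-6.112060: f=-10.329382 → y ← -6.112060 + 0.43·(-10.329382) = -10.553695
x=1.390000, y=-10.553695: f=-17.835744 → y ← -10.553695 + 0.43·(-17.835744) = -18.223065
y(1.82) ≈ -18.2231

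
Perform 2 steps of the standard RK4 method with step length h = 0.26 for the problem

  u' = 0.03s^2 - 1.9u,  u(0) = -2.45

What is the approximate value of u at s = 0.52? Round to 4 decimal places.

-0.9117

RK4: k1 = f(s_n, u_n); k2 = f(s_n + h/2, u_n + (h/2)·k1); k3 = f(s_n + h/2, u_n + (h/2)·k2); k4 = f(s_n + h, u_n + h·k3); u_{n+1} = u_n + (h/6)·(k1 + 2k2 + 2k3 + k4).
s=0.000000, u=-2.450000:
  k1 = f(0.000000, -2.450000) = 4.655000
  k2 = f(0.130000, -1.844850) = 3.505722
  k3 = f(0.130000, -1.994256) = 3.789594
  k4 = f(0.260000, -1.464706) = 2.784969
  u ← -2.450000 + (0.26/6)·(k1 + 2k2 + 2k3 + k4) = -1.495341
s=0.260000, u=-1.495341:
  k1 = f(0.260000, -1.495341) = 2.843175
  k2 = f(0.390000, -1.125728) = 2.143446
  k3 = f(0.390000, -1.216693) = 2.316279
  k4 = f(0.520000, -0.893108) = 1.705017
  u ← -1.495341 + (0.26/6)·(k1 + 2k2 + 2k3 + k4) = -0.911743
u(0.52) ≈ -0.9117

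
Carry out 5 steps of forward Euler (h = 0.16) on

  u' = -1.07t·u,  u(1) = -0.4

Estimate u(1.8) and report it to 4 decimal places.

-0.1104

Euler: u_{n+1} = u_n + h·f(t_n, u_n).
t=1.000000, u=-0.400000: f=0.428000 → u ← -0.400000 + 0.16·0.428000 = -0.331520
t=1.160000, u=-0.331520: f=0.411483 → u ← -0.331520 + 0.16·0.411483 = -0.265683
t=1.320000, u=-0.265683: f=0.375250 → u ← -0.265683 + 0.16·0.375250 = -0.205643
t=1.480000, u=-0.205643: f=0.325656 → u ← -0.205643 + 0.16·0.325656 = -0.153538
t=1.640000, u=-0.153538: f=0.269428 → u ← -0.153538 + 0.16·0.269428 = -0.110429
u(1.8) ≈ -0.1104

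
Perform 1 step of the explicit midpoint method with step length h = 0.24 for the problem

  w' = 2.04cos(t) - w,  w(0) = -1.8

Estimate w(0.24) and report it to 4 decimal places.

-0.9925

Midpoint: k1 = f(t_n, w_n); k2 = f(t_n + h/2, w_n + (h/2)·k1); w_{n+1} = w_n + h·k2.
t=0.000000, w=-1.800000:
  k1 = f(0.000000, -1.800000) = 3.840000
  k2 = f(0.120000, -1.339200) = 3.364530
  w ← -1.800000 + 0.24·3.364530 = -0.992513
w(0.24) ≈ -0.9925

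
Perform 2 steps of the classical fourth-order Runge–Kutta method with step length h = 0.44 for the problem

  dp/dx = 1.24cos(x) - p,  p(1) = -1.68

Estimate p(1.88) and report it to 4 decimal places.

-0.6508

RK4: k1 = f(x_n, p_n); k2 = f(x_n + h/2, p_n + (h/2)·k1); k3 = f(x_n + h/2, p_n + (h/2)·k2); k4 = f(x_n + h, p_n + h·k3); p_{n+1} = p_n + (h/6)·(k1 + 2k2 + 2k3 + k4).
x=1.000000, p=-1.680000:
  k1 = f(1.000000, -1.680000) = 2.349975
  k2 = f(1.220000, -1.163006) = 1.589126
  k3 = f(1.220000, -1.330392) = 1.756513
  k4 = f(1.440000, -0.907134) = 1.068860
  p ← -1.680000 + (0.44/6)·(k1 + 2k2 + 2k3 + k4) = -0.938592
x=1.440000, p=-0.938592:
  k1 = f(1.440000, -0.938592) = 1.100317
  k2 = f(1.660000, -0.696522) = 0.586056
  k3 = f(1.660000, -0.809659) = 0.699193
  k4 = f(1.880000, -0.630947) = 0.253614
  p ← -0.938592 + (0.44/6)·(k1 + 2k2 + 2k3 + k4) = -0.650800
p(1.88) ≈ -0.6508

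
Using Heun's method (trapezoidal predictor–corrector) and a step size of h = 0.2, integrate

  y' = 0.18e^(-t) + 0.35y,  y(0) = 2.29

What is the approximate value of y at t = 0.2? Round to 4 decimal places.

Heun: k1 = f(t_n, y_n); k2 = f(t_n + h, y_n + h·k1); y_{n+1} = y_n + (h/2)·(k1 + k2).
t=0.000000, y=2.290000:
  k1 = f(0.000000, 2.290000) = 0.981500
  k2 = f(0.200000, 2.486300) = 1.017577
  y ← 2.290000 + (0.2/2)·(0.981500 + 1.017577) = 2.489908
y(0.2) ≈ 2.4899

2.4899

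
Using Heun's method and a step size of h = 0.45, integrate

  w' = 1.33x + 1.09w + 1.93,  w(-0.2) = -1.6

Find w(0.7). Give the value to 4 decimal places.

-1.0301

Heun: k1 = f(x_n, w_n); k2 = f(x_n + h, w_n + h·k1); w_{n+1} = w_n + (h/2)·(k1 + k2).
x=-0.200000, w=-1.600000:
  k1 = f(-0.200000, -1.600000) = -0.080000
  k2 = f(0.250000, -1.636000) = 0.479260
  w ← -1.600000 + (0.45/2)·(-0.080000 + 0.479260) = -1.510167
x=0.250000, w=-1.510167:
  k1 = f(0.250000, -1.510167) = 0.616419
  k2 = f(0.700000, -1.232778) = 1.517272
  w ← -1.510167 + (0.45/2)·(0.616419 + 1.517272) = -1.030086
w(0.7) ≈ -1.0301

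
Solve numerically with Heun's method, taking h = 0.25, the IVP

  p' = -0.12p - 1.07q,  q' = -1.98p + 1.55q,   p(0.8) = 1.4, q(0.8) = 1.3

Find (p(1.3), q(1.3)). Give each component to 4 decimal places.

Heun on (p,q): k1 = f(t_n, state_n); k2 = f(t_n + h, state_n + h·k1); state_{n+1} = state_n + (h/2)·(k1 + k2).
0.800000: (1.400000, 1.300000)
  k1 = (-1.559000, -0.757000)
  predictor → (1.010250, 1.110750)
  k2 = (-1.309733, -0.278632)
  → (1.041408, 1.170546)
1.050000: (1.041408, 1.170546)
  k1 = (-1.377453, -0.247643)
  predictor → (0.697045, 1.108635)
  k2 = (-1.269885, 0.338235)
  → (0.710491, 1.181870)
(p(1.3), q(1.3)) ≈ (0.7105, 1.1819)

0.7105, 1.1819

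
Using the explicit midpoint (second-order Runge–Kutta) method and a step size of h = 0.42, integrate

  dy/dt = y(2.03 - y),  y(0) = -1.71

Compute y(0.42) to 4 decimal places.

Midpoint: k1 = f(t_n, y_n); k2 = f(t_n + h/2, y_n + (h/2)·k1); y_{n+1} = y_n + h·k2.
t=0.000000, y=-1.710000:
  k1 = f(0.000000, -1.710000) = -6.395400
  k2 = f(0.210000, -3.053034) = -15.518676
  y ← -1.710000 + 0.42·(-15.518676) = -8.227844
y(0.42) ≈ -8.2278

-8.2278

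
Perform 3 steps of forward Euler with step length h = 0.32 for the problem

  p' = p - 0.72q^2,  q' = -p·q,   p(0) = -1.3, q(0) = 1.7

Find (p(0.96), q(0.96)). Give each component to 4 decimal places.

-10.0583, 10.3220

Euler on (p,q): p_{n+1} = p_n + h·p', q_{n+1} = q_n + h·q'.
0.000000: (-1.300000, 1.700000); f=(-3.380800, 2.210000) → (-2.381856, 2.407200)
0.320000: (-2.381856, 2.407200); f=(-6.553977, 5.733604) → (-4.479128, 4.241953)
0.640000: (-4.479128, 4.241953); f=(-17.434929, 19.000253) → (-10.058306, 10.322034)
(p(0.96), q(0.96)) ≈ (-10.0583, 10.3220)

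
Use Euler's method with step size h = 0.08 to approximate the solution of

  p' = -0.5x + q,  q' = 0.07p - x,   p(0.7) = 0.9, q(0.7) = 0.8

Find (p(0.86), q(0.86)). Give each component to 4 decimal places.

Euler on (p,q): p_{n+1} = p_n + h·p', q_{n+1} = q_n + h·q'.
0.700000: (0.900000, 0.800000); f=(0.450000, -0.637000) → (0.936000, 0.749040)
0.780000: (0.936000, 0.749040); f=(0.359040, -0.714480) → (0.964723, 0.691882)
(p(0.86), q(0.86)) ≈ (0.9647, 0.6919)

0.9647, 0.6919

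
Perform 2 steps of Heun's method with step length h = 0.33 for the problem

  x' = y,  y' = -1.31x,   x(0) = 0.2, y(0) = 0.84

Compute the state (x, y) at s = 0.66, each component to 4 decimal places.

0.6588, 0.4440

Heun on (x,y): k1 = f(s_n, state_n); k2 = f(s_n + h, state_n + h·k1); state_{n+1} = state_n + (h/2)·(k1 + k2).
0.000000: (0.200000, 0.840000)
  k1 = (0.840000, -0.262000)
  predictor → (0.477200, 0.753540)
  k2 = (0.753540, -0.625132)
  → (0.462934, 0.693623)
0.330000: (0.462934, 0.693623)
  k1 = (0.693623, -0.606444)
  predictor → (0.691830, 0.493497)
  k2 = (0.493497, -0.906297)
  → (0.658809, 0.444021)
(x(0.66), y(0.66)) ≈ (0.6588, 0.4440)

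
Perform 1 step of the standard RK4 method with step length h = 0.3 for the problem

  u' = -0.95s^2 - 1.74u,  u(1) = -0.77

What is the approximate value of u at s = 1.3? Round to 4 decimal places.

RK4: k1 = f(s_n, u_n); k2 = f(s_n + h/2, u_n + (h/2)·k1); k3 = f(s_n + h/2, u_n + (h/2)·k2); k4 = f(s_n + h, u_n + h·k3); u_{n+1} = u_n + (h/6)·(k1 + 2k2 + 2k3 + k4).
s=1.000000, u=-0.770000:
  k1 = f(1.000000, -0.770000) = 0.389800
  k2 = f(1.150000, -0.711530) = -0.018313
  k3 = f(1.150000, -0.772747) = 0.088205
  k4 = f(1.300000, -0.743539) = -0.311743
  u ← -0.770000 + (0.3/6)·(k1 + 2k2 + 2k3 + k4) = -0.759108
u(1.3) ≈ -0.7591

-0.7591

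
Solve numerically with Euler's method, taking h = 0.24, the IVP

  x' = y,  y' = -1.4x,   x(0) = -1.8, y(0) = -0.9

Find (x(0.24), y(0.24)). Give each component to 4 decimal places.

Euler on (x,y): x_{n+1} = x_n + h·x', y_{n+1} = y_n + h·y'.
0.000000: (-1.800000, -0.900000); f=(-0.900000, 2.520000) → (-2.016000, -0.295200)
(x(0.24), y(0.24)) ≈ (-2.0160, -0.2952)

-2.0160, -0.2952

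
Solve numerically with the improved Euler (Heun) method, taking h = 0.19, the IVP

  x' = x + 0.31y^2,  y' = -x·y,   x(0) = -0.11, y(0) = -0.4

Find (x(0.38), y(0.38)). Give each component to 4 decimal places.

-0.1368, -0.4190

Heun on (x,y): k1 = f(t_n, state_n); k2 = f(t_n + h, state_n + h·k1); state_{n+1} = state_n + (h/2)·(k1 + k2).
0.000000: (-0.110000, -0.400000)
  k1 = (-0.060400, -0.044000)
  predictor → (-0.121476, -0.408360)
  k2 = (-0.069781, -0.049606)
  → (-0.122367, -0.408893)
0.190000: (-0.122367, -0.408893)
  k1 = (-0.070537, -0.050035)
  predictor → (-0.135769, -0.418399)
  k2 = (-0.081501, -0.056806)
  → (-0.136811, -0.419042)
(x(0.38), y(0.38)) ≈ (-0.1368, -0.4190)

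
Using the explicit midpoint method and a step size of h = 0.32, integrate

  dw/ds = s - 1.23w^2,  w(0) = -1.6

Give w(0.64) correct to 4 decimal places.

-14.4917

Midpoint: k1 = f(s_n, w_n); k2 = f(s_n + h/2, w_n + (h/2)·k1); w_{n+1} = w_n + h·k2.
s=0.000000, w=-1.600000:
  k1 = f(0.000000, -1.600000) = -3.148800
  k2 = f(0.160000, -2.103808) = -5.283990
  w ← -1.600000 + 0.32·(-5.283990) = -3.290877
s=0.320000, w=-3.290877:
  k1 = f(0.320000, -3.290877) = -13.000740
  k2 = f(0.480000, -5.370995) = -35.002535
  w ← -3.290877 + 0.32·(-35.002535) = -14.491688
w(0.64) ≈ -14.4917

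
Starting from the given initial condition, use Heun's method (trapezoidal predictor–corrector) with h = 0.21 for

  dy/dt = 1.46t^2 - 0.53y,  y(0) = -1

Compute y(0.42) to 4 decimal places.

-0.7617

Heun: k1 = f(t_n, y_n); k2 = f(t_n + h, y_n + h·k1); y_{n+1} = y_n + (h/2)·(k1 + k2).
t=0.000000, y=-1.000000:
  k1 = f(0.000000, -1.000000) = 0.530000
  k2 = f(0.210000, -0.888700) = 0.535397
  y ← -1.000000 + (0.21/2)·(0.530000 + 0.535397) = -0.888133
t=0.210000, y=-0.888133:
  k1 = f(0.210000, -0.888133) = 0.535097
  k2 = f(0.420000, -0.775763) = 0.668698
  y ← -0.888133 + (0.21/2)·(0.535097 + 0.668698) = -0.761735
y(0.42) ≈ -0.7617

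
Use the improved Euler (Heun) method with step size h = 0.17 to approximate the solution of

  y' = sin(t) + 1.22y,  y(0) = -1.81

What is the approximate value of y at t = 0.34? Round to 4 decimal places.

Heun: k1 = f(t_n, y_n); k2 = f(t_n + h, y_n + h·k1); y_{n+1} = y_n + (h/2)·(k1 + k2).
t=0.000000, y=-1.810000:
  k1 = f(0.000000, -1.810000) = -2.208200
  k2 = f(0.170000, -2.185394) = -2.496998
  y ← -1.810000 + (0.17/2)·(-2.208200 + (-2.496998)) = -2.209942
t=0.170000, y=-2.209942:
  k1 = f(0.170000, -2.209942) = -2.526947
  k2 = f(0.340000, -2.639523) = -2.886731
  y ← -2.209942 + (0.17/2)·(-2.526947 + (-2.886731)) = -2.670104
y(0.34) ≈ -2.6701

-2.6701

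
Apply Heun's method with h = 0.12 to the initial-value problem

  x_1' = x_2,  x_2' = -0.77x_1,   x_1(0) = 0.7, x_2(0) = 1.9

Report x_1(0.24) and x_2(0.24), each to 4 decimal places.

Heun on (x_1,x_2): k1 = f(s_n, state_n); k2 = f(s_n + h, state_n + h·k1); state_{n+1} = state_n + (h/2)·(k1 + k2).
0.000000: (0.700000, 1.900000)
  k1 = (1.900000, -0.539000)
  predictor → (0.928000, 1.835320)
  k2 = (1.835320, -0.714560)
  → (0.924119, 1.824786)
0.120000: (0.924119, 1.824786)
  k1 = (1.824786, -0.711572)
  predictor → (1.143094, 1.739398)
  k2 = (1.739398, -0.880182)
  → (1.137970, 1.729281)
(x_1(0.24), x_2(0.24)) ≈ (1.1380, 1.7293)

1.1380, 1.7293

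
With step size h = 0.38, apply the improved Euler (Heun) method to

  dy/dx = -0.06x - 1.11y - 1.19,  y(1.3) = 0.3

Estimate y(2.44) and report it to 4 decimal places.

-0.7414

Heun: k1 = f(x_n, y_n); k2 = f(x_n + h, y_n + h·k1); y_{n+1} = y_n + (h/2)·(k1 + k2).
x=1.300000, y=0.300000:
  k1 = f(1.300000, 0.300000) = -1.601000
  k2 = f(1.680000, -0.308380) = -0.948498
  y ← 0.300000 + (0.38/2)·(-1.601000 + (-0.948498)) = -0.184405
x=1.680000, y=-0.184405:
  k1 = f(1.680000, -0.184405) = -1.086111
  k2 = f(2.060000, -0.597127) = -0.650789
  y ← -0.184405 + (0.38/2)·(-1.086111 + (-0.650789)) = -0.514416
x=2.060000, y=-0.514416:
  k1 = f(2.060000, -0.514416) = -0.742599
  k2 = f(2.440000, -0.796603) = -0.452171
  y ← -0.514416 + (0.38/2)·(-0.742599 + (-0.452171)) = -0.741422
y(2.44) ≈ -0.7414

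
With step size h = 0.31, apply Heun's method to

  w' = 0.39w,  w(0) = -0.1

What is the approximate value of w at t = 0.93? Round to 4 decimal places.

-0.1436

Heun: k1 = f(t_n, w_n); k2 = f(t_n + h, w_n + h·k1); w_{n+1} = w_n + (h/2)·(k1 + k2).
t=0.000000, w=-0.100000:
  k1 = f(0.000000, -0.100000) = -0.039000
  k2 = f(0.310000, -0.112090) = -0.043715
  w ← -0.100000 + (0.31/2)·(-0.039000 + (-0.043715)) = -0.112821
t=0.310000, w=-0.112821:
  k1 = f(0.310000, -0.112821) = -0.044000
  k2 = f(0.620000, -0.126461) = -0.049320
  w ← -0.112821 + (0.31/2)·(-0.044000 + (-0.049320)) = -0.127285
t=0.620000, w=-0.127285:
  k1 = f(0.620000, -0.127285) = -0.049641
  k2 = f(0.930000, -0.142674) = -0.055643
  w ← -0.127285 + (0.31/2)·(-0.049641 + (-0.055643)) = -0.143604
w(0.93) ≈ -0.1436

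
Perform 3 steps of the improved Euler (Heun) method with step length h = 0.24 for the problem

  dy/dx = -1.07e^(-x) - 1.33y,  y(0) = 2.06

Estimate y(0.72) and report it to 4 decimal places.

0.4812

Heun: k1 = f(x_n, y_n); k2 = f(x_n + h, y_n + h·k1); y_{n+1} = y_n + (h/2)·(k1 + k2).
x=0.000000, y=2.060000:
  k1 = f(0.000000, 2.060000) = -3.809800
  k2 = f(0.240000, 1.145648) = -2.365404
  y ← 2.060000 + (0.24/2)·(-3.809800 + (-2.365404)) = 1.318976
x=0.240000, y=1.318976:
  k1 = f(0.240000, 1.318976) = -2.595929
  k2 = f(0.480000, 0.695953) = -1.587715
  y ← 1.318976 + (0.24/2)·(-2.595929 + (-1.587715)) = 0.816938
x=0.480000, y=0.816938:
  k1 = f(0.480000, 0.816938) = -1.748626
  k2 = f(0.720000, 0.397268) = -1.049191
  y ← 0.816938 + (0.24/2)·(-1.748626 + (-1.049191)) = 0.481200
y(0.72) ≈ 0.4812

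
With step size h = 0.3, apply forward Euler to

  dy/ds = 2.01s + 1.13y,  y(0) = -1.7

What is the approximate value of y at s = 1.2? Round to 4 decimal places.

Euler: y_{n+1} = y_n + h·f(s_n, y_n).
s=0.000000, y=-1.700000: f=-1.921000 → y ← -1.700000 + 0.3·(-1.921000) = -2.276300
s=0.300000, y=-2.276300: f=-1.969219 → y ← -2.276300 + 0.3·(-1.969219) = -2.867066
s=0.600000, y=-2.867066: f=-2.033784 → y ← -2.867066 + 0.3·(-2.033784) = -3.477201
s=0.900000, y=-3.477201: f=-2.120237 → y ← -3.477201 + 0.3·(-2.120237) = -4.113272
y(1.2) ≈ -4.1133

-4.1133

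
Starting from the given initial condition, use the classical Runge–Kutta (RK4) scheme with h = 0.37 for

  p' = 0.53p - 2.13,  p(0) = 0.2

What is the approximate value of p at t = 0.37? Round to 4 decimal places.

-0.6273

RK4: k1 = f(t_n, p_n); k2 = f(t_n + h/2, p_n + (h/2)·k1); k3 = f(t_n + h/2, p_n + (h/2)·k2); k4 = f(t_n + h, p_n + h·k3); p_{n+1} = p_n + (h/6)·(k1 + 2k2 + 2k3 + k4).
t=0.000000, p=0.200000:
  k1 = f(0.000000, 0.200000) = -2.024000
  k2 = f(0.185000, -0.174440) = -2.222453
  k3 = f(0.185000, -0.211154) = -2.241912
  k4 = f(0.370000, -0.629507) = -2.463639
  p ← 0.200000 + (0.37/6)·(k1 + 2k2 + 2k3 + k4) = -0.627343
p(0.37) ≈ -0.6273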